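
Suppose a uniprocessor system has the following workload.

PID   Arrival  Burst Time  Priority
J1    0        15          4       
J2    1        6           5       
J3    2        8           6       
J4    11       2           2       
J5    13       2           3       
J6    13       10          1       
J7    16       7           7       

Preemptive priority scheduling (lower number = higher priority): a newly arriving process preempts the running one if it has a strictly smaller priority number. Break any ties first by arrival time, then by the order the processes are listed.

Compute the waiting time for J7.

27

Schedule: | J1 0-11 | J4 11-13 | J6 13-23 | J5 23-25 | J1 25-29 | J2 29-35 | J3 35-43 | J7 43-50 |
Completion: J1=29  J2=35  J3=43  J4=13  J5=25  J6=23  J7=50
Turnaround (C−A): J1=29  J2=34  J3=41  J4=2  J5=12  J6=10  J7=34
Waiting(J7) = turnaround − burst = 34 − 7 = 27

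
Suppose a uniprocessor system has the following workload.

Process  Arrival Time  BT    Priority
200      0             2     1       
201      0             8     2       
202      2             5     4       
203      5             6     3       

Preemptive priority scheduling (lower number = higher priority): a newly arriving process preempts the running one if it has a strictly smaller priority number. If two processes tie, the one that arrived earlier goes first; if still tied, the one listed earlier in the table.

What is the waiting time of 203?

5

Gantt: | 200 0-2 | 201 2-10 | 203 10-16 | 202 16-21 |
Completion: 200=2  201=10  202=21  203=16
Turnaround (C−A): 200=2  201=10  202=19  203=11
Waiting(203) = turnaround − burst = 11 − 6 = 5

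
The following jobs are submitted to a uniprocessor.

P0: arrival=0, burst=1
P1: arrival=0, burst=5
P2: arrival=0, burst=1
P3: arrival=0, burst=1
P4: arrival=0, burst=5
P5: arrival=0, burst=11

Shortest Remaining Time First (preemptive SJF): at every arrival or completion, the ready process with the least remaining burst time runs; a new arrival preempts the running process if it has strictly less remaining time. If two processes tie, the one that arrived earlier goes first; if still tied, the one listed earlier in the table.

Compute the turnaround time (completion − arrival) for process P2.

Gantt: | P0 0-1 | P2 1-2 | P3 2-3 | P1 3-8 | P4 8-13 | P5 13-24 |
Completion: P0=1  P1=8  P2=2  P3=3  P4=13  P5=24
Turnaround (C−A): P0=1  P1=8  P2=2  P3=3  P4=13  P5=24
Turnaround(P2) = completion − arrival = 2 − 0 = 2

2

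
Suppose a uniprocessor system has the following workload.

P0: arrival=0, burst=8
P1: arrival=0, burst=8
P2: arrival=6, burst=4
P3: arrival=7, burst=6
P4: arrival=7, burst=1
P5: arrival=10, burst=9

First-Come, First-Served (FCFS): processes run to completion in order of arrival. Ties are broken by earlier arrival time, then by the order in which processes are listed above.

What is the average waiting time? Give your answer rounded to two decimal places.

11.17

Timeline: | P0 0-8 | P1 8-16 | P2 16-20 | P3 20-26 | P4 26-27 | P5 27-36 |
Completion: P0=8  P1=16  P2=20  P3=26  P4=27  P5=36
Turnaround (C−A): P0=8  P1=16  P2=14  P3=19  P4=20  P5=26
Waiting times: P0=0, P1=8, P2=10, P3=13, P4=19, P5=17
Average waiting = (0+8+10+13+19+17) / 6 = 67/6 = 11.17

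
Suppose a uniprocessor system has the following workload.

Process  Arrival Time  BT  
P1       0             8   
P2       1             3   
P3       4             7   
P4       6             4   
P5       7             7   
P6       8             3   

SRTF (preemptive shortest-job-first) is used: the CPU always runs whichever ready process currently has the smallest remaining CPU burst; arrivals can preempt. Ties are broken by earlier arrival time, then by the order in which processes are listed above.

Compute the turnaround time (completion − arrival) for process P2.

Schedule: | P1 0-1 | P2 1-4 | P1 4-6 | P4 6-10 | P6 10-13 | P1 13-18 | P3 18-25 | P5 25-32 |
Completion: P1=18  P2=4  P3=25  P4=10  P5=32  P6=13
Turnaround (C−A): P1=18  P2=3  P3=21  P4=4  P5=25  P6=5
Turnaround(P2) = completion − arrival = 4 − 1 = 3

3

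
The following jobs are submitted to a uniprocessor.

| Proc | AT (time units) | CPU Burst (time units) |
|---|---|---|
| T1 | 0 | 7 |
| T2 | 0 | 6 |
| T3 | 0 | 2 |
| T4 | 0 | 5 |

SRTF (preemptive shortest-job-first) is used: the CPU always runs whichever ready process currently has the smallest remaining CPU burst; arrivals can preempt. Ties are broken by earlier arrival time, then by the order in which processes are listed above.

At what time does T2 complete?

Gantt: | T3 0-2 | T4 2-7 | T2 7-13 | T1 13-20 |
Completion: T1=20  T2=13  T3=2  T4=7

13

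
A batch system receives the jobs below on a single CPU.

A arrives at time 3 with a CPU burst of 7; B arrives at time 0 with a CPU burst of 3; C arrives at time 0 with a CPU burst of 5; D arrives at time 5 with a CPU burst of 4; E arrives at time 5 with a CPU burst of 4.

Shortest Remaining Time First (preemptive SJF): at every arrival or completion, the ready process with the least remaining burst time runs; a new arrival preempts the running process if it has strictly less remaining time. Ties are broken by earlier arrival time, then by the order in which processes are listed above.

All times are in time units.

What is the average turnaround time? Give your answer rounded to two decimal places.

9.80

Gantt: | B 0-3 | C 3-8 | D 8-12 | E 12-16 | A 16-23 |
Completion: A=23  B=3  C=8  D=12  E=16
Turnaround times: A=20, B=3, C=8, D=7, E=11
Average turnaround = (20+3+8+7+11) / 5 = 49/5 = 9.80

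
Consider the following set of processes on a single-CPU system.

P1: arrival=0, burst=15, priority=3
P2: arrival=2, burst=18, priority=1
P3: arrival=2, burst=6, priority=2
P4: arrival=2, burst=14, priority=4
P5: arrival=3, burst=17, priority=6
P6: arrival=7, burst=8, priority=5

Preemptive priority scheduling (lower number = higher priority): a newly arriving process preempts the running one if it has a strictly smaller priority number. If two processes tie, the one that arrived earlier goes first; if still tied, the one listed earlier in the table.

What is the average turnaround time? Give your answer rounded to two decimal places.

43.50

Timeline: | P1 0-2 | P2 2-20 | P3 20-26 | P1 26-39 | P4 39-53 | P6 53-61 | P5 61-78 |
Completion: P1=39  P2=20  P3=26  P4=53  P5=78  P6=61
Turnaround times: P1=39, P2=18, P3=24, P4=51, P5=75, P6=54
Average turnaround = (39+18+24+51+75+54) / 6 = 261/6 = 43.50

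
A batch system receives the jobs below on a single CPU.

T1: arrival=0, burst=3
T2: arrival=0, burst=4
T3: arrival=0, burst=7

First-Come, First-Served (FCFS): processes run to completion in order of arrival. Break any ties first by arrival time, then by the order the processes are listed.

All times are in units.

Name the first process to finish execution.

Schedule: | T1 0-3 | T2 3-7 | T3 7-14 |
Completion: T1=3  T2=7  T3=14
Turnaround (C−A): T1=3  T2=7  T3=14
Finish order: T1 → T2 → T3

T1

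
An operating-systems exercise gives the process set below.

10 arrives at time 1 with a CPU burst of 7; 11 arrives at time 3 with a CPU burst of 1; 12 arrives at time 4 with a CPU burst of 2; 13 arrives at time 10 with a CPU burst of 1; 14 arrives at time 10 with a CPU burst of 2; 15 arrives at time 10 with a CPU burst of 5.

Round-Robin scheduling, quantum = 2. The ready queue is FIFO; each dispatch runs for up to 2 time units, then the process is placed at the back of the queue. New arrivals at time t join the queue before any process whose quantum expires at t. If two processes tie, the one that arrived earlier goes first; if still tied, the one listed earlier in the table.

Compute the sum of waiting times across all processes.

15

Schedule: | idle 0-1 | 10 1-3 | 11 3-4 | 10 4-6 | 12 6-8 | 10 8-10 | 13 10-11 | 14 11-13 | 15 13-15 | 10 15-16 | 15 16-19 |
Completion: 10=16  11=4  12=8  13=11  14=13  15=19
Turnaround (C−A): 10=15  11=1  12=4  13=1  14=3  15=9
Waiting = turnaround − burst: 10=8, 11=0, 12=2, 13=0, 14=1, 15=4
Total waiting = 8 + 0 + 2 + 0 + 1 + 4 = 15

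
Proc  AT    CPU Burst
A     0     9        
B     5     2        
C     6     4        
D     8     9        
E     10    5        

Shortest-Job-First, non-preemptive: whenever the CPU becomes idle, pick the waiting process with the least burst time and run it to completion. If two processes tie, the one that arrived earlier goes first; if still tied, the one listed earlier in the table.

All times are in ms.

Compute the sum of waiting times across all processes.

26

Gantt: | A 0-9 | B 9-11 | C 11-15 | E 15-20 | D 20-29 |
Completion: A=9  B=11  C=15  D=29  E=20
Waiting = turnaround − burst: A=0, B=4, C=5, D=12, E=5
Total waiting = 0 + 4 + 5 + 12 + 5 = 26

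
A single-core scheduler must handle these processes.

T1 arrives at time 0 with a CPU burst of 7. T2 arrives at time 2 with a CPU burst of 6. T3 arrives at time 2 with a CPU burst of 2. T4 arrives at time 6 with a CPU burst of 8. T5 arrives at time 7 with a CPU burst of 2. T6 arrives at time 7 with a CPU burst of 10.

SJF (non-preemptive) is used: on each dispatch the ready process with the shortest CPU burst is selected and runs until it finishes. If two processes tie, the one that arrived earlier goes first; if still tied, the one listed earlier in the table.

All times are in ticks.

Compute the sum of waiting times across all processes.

45

Timeline: | T1 0-7 | T3 7-9 | T5 9-11 | T2 11-17 | T4 17-25 | T6 25-35 |
Completion: T1=7  T2=17  T3=9  T4=25  T5=11  T6=35
Turnaround (C−A): T1=7  T2=15  T3=7  T4=19  T5=4  T6=28
Waiting = turnaround − burst: T1=0, T2=9, T3=5, T4=11, T5=2, T6=18
Total waiting = 0 + 9 + 5 + 11 + 2 + 18 = 45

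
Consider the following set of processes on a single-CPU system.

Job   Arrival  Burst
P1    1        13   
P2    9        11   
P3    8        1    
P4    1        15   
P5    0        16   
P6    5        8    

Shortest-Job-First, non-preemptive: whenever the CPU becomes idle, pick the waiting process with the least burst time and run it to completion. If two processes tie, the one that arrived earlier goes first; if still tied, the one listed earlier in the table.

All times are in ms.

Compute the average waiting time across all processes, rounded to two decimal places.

19.83

Gantt: | P5 0-16 | P3 16-17 | P6 17-25 | P2 25-36 | P1 36-49 | P4 49-64 |
Completion: P1=49  P2=36  P3=17  P4=64  P5=16  P6=25
Waiting times: P1=35, P2=16, P3=8, P4=48, P5=0, P6=12
Average waiting = (35+16+8+48+0+12) / 6 = 119/6 = 19.83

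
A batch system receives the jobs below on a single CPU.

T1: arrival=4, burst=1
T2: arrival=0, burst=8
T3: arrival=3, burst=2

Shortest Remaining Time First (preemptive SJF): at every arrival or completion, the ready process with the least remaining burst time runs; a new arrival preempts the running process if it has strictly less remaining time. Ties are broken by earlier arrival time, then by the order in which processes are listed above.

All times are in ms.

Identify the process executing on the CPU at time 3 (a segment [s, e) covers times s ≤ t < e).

T3

Schedule: | T2 0-3 | T3 3-5 | T1 5-6 | T2 6-11 |
Completion: T1=6  T2=11  T3=5
Turnaround (C−A): T1=2  T2=11  T3=2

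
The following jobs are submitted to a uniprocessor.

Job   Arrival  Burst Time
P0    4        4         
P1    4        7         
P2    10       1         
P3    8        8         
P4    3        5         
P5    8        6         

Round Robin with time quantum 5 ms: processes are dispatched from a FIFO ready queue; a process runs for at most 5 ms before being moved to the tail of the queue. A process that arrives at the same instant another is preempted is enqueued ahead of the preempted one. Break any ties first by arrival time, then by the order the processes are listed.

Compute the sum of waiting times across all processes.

Schedule: | idle 0-3 | P4 3-8 | P0 8-12 | P1 12-17 | P3 17-22 | P5 22-27 | P2 27-28 | P1 28-30 | P3 30-33 | P5 33-34 |
Completion: P0=12  P1=30  P2=28  P3=33  P4=8  P5=34
Waiting = turnaround − burst: P0=4, P1=19, P2=17, P3=17, P4=0, P5=20
Total waiting = 4 + 19 + 17 + 17 + 0 + 20 = 77

77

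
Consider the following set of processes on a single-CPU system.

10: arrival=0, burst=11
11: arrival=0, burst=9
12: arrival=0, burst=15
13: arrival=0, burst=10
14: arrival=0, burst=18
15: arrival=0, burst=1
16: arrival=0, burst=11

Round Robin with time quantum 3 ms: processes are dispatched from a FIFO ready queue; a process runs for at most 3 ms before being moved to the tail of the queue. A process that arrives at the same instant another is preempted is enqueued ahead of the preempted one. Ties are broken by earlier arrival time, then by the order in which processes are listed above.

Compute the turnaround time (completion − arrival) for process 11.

43

Timeline: | 10 0-3 | 11 3-6 | 12 6-9 | 13 9-12 | 14 12-15 | 15 15-16 | 16 16-19 | 10 19-22 | 11 22-25 | 12 25-28 | 13 28-31 | 14 31-34 | 16 34-37 | 10 37-40 | 11 40-43 | 12 43-46 | 13 46-49 | 14 49-52 | 16 52-55 | 10 55-57 | 12 57-60 | 13 60-61 | 14 61-64 | 16 64-66 | 12 66-69 | 14 69-75 |
Completion: 10=57  11=43  12=69  13=61  14=75  15=16  16=66
Turnaround(11) = completion − arrival = 43 − 0 = 43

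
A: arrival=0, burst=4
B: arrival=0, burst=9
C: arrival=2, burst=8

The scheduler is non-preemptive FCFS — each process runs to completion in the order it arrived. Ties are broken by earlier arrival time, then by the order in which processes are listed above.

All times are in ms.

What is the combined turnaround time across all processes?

Timeline: | A 0-4 | B 4-13 | C 13-21 |
Completion: A=4  B=13  C=21
Turnaround (C−A): A=4  B=13  C=19
Turnaround = completion − arrival: A=4, B=13, C=19
Total turnaround = 4 + 13 + 19 = 36

36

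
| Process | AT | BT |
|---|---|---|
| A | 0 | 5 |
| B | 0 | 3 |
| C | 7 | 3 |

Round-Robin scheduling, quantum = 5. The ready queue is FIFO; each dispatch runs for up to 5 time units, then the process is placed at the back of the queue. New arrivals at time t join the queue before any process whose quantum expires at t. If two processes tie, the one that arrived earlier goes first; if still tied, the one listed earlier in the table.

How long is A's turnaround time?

Gantt: | A 0-5 | B 5-8 | C 8-11 |
Completion: A=5  B=8  C=11
Turnaround (C−A): A=5  B=8  C=4
Turnaround(A) = completion − arrival = 5 − 0 = 5

5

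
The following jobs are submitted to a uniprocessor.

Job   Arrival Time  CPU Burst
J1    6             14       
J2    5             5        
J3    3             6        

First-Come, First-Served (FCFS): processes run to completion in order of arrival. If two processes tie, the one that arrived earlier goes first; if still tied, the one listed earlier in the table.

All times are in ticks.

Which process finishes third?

Schedule: | idle 0-3 | J3 3-9 | J2 9-14 | J1 14-28 |
Completion: J1=28  J2=14  J3=9
Turnaround (C−A): J1=22  J2=9  J3=6
Finish order: J3 → J2 → J1

J1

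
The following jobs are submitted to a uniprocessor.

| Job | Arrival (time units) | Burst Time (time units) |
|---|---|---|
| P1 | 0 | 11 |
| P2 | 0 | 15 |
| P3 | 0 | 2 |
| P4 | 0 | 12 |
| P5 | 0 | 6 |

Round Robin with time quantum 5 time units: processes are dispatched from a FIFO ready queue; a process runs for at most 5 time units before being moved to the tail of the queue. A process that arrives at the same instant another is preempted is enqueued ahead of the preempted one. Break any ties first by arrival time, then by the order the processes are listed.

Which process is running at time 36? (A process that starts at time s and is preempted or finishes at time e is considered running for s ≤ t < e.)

Timeline: | P1 0-5 | P2 5-10 | P3 10-12 | P4 12-17 | P5 17-22 | P1 22-27 | P2 27-32 | P4 32-37 | P5 37-38 | P1 38-39 | P2 39-44 | P4 44-46 |
Completion: P1=39  P2=44  P3=12  P4=46  P5=38

P4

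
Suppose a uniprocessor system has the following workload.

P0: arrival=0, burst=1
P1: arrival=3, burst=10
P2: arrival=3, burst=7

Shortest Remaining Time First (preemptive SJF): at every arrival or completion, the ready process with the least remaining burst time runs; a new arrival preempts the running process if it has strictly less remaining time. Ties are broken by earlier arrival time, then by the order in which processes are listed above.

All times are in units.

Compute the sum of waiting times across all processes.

Timeline: | P0 0-1 | idle 1-3 | P2 3-10 | P1 10-20 |
Completion: P0=1  P1=20  P2=10
Turnaround (C−A): P0=1  P1=17  P2=7
Waiting = turnaround − burst: P0=0, P1=7, P2=0
Total waiting = 0 + 7 + 0 = 7

7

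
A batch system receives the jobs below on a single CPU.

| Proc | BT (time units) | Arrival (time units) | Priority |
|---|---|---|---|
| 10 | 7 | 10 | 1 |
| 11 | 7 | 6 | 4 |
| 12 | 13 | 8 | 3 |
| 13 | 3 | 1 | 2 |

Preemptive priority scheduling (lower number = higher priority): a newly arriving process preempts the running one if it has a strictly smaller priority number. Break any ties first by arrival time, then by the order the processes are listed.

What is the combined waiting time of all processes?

27

Schedule: | idle 0-1 | 13 1-4 | idle 4-6 | 11 6-8 | 12 8-10 | 10 10-17 | 12 17-28 | 11 28-33 |
Completion: 10=17  11=33  12=28  13=4
Turnaround (C−A): 10=7  11=27  12=20  13=3
Waiting = turnaround − burst: 10=0, 11=20, 12=7, 13=0
Total waiting = 0 + 20 + 7 + 0 = 27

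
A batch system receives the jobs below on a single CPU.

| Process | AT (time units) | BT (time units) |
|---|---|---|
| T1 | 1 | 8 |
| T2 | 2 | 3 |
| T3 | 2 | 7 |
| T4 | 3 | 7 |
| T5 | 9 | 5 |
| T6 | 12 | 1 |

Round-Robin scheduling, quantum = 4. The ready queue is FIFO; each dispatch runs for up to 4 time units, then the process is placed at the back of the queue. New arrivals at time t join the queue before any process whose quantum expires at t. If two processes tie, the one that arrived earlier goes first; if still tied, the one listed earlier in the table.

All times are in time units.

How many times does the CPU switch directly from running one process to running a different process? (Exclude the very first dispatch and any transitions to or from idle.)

9

Timeline: | idle 0-1 | T1 1-5 | T2 5-8 | T3 8-12 | T4 12-16 | T1 16-20 | T5 20-24 | T6 24-25 | T3 25-28 | T4 28-31 | T5 31-32 |
Completion: T1=20  T2=8  T3=28  T4=31  T5=32  T6=25
Turnaround (C−A): T1=19  T2=6  T3=26  T4=28  T5=23  T6=13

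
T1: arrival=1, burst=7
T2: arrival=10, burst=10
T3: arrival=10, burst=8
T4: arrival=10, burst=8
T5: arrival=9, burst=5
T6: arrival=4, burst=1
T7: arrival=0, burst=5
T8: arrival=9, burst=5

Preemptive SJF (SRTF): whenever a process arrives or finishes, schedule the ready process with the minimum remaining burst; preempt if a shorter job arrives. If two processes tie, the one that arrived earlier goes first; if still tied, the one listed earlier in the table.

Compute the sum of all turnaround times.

131

Schedule: | T7 0-5 | T6 5-6 | T1 6-13 | T5 13-18 | T8 18-23 | T3 23-31 | T4 31-39 | T2 39-49 |
Completion: T1=13  T2=49  T3=31  T4=39  T5=18  T6=6  T7=5  T8=23
Turnaround = completion − arrival: T1=12, T2=39, T3=21, T4=29, T5=9, T6=2, T7=5, T8=14
Total turnaround = 12 + 39 + 21 + 29 + 9 + 2 + 5 + 14 = 131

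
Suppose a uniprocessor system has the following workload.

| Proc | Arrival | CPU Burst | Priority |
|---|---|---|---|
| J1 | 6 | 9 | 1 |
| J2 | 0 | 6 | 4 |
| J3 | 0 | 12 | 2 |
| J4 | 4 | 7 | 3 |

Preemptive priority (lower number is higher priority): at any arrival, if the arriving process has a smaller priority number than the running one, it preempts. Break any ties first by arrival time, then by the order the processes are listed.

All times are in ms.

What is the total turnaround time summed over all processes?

Schedule: | J3 0-6 | J1 6-15 | J3 15-21 | J4 21-28 | J2 28-34 |
Completion: J1=15  J2=34  J3=21  J4=28
Turnaround = completion − arrival: J1=9, J2=34, J3=21, J4=24
Total turnaround = 9 + 34 + 21 + 24 = 88

88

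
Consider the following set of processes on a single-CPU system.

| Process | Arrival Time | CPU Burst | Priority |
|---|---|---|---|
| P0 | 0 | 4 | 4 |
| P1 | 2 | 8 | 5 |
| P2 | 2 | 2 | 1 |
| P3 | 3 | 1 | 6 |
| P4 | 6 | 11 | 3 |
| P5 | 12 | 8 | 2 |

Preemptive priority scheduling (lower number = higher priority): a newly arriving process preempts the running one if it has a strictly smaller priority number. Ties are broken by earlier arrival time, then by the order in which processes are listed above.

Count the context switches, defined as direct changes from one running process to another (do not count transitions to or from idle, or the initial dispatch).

7

Schedule: | P0 0-2 | P2 2-4 | P0 4-6 | P4 6-12 | P5 12-20 | P4 20-25 | P1 25-33 | P3 33-34 |
Completion: P0=6  P1=33  P2=4  P3=34  P4=25  P5=20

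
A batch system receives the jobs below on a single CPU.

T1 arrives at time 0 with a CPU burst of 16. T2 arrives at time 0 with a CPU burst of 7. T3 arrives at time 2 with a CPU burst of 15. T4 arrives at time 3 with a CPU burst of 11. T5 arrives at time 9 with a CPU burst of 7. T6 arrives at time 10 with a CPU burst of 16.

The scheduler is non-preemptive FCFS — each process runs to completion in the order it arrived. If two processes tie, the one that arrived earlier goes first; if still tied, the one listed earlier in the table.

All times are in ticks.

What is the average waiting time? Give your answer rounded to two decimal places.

26.33

Timeline: | T1 0-16 | T2 16-23 | T3 23-38 | T4 38-49 | T5 49-56 | T6 56-72 |
Completion: T1=16  T2=23  T3=38  T4=49  T5=56  T6=72
Turnaround (C−A): T1=16  T2=23  T3=36  T4=46  T5=47  T6=62
Waiting times: T1=0, T2=16, T3=21, T4=35, T5=40, T6=46
Average waiting = (0+16+21+35+40+46) / 6 = 158/6 = 26.33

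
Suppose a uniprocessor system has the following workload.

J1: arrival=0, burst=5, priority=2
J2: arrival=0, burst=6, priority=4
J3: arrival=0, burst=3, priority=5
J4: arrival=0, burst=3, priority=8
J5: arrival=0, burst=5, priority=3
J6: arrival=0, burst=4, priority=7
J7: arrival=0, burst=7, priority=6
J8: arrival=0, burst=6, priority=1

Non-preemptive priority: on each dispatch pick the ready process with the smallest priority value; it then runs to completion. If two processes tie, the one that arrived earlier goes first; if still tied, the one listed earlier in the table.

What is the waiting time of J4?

36

Timeline: | J8 0-6 | J1 6-11 | J5 11-16 | J2 16-22 | J3 22-25 | J7 25-32 | J6 32-36 | J4 36-39 |
Completion: J1=11  J2=22  J3=25  J4=39  J5=16  J6=36  J7=32  J8=6
Turnaround (C−A): J1=11  J2=22  J3=25  J4=39  J5=16  J6=36  J7=32  J8=6
Waiting(J4) = turnaround − burst = 39 − 3 = 36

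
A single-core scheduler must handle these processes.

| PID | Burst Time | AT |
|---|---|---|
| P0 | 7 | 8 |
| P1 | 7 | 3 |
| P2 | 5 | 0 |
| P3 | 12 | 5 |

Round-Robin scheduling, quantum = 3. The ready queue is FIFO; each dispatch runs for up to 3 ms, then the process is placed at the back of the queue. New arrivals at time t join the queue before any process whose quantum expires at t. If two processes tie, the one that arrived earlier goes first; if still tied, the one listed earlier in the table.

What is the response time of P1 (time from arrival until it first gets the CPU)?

0

Timeline: | P2 0-3 | P1 3-6 | P2 6-8 | P3 8-11 | P1 11-14 | P0 14-17 | P3 17-20 | P1 20-21 | P0 21-24 | P3 24-27 | P0 27-28 | P3 28-31 |
Completion: P0=28  P1=21  P2=8  P3=31
Turnaround (C−A): P0=20  P1=18  P2=8  P3=26
Response(P1) = first start − arrival = 3 − 3 = 0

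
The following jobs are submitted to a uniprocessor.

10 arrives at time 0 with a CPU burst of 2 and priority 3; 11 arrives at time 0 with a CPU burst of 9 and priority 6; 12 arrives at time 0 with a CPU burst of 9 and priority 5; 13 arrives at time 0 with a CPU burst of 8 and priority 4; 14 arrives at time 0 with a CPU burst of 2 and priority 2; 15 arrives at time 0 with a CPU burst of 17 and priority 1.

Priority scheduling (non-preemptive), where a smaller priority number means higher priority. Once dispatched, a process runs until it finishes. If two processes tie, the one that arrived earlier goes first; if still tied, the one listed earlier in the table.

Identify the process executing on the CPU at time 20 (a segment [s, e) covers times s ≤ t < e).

Timeline: | 15 0-17 | 14 17-19 | 10 19-21 | 13 21-29 | 12 29-38 | 11 38-47 |
Completion: 10=21  11=47  12=38  13=29  14=19  15=17
Turnaround (C−A): 10=21  11=47  12=38  13=29  14=19  15=17

10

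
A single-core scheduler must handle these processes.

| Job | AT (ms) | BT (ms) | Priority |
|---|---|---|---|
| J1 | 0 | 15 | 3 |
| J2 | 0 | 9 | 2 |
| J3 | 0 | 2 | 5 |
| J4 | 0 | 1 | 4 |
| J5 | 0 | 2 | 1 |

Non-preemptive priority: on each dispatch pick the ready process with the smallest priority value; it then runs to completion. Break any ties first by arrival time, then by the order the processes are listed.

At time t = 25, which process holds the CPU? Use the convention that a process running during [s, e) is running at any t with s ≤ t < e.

J1

Gantt: | J5 0-2 | J2 2-11 | J1 11-26 | J4 26-27 | J3 27-29 |
Completion: J1=26  J2=11  J3=29  J4=27  J5=2
Turnaround (C−A): J1=26  J2=11  J3=29  J4=27  J5=2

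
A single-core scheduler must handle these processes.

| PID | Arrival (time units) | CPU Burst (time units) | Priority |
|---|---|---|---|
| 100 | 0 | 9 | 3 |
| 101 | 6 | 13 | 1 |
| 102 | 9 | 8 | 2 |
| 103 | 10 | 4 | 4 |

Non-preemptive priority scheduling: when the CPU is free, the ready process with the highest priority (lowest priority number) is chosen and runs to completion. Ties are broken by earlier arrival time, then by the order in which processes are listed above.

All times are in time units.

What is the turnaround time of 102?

Schedule: | 100 0-9 | 101 9-22 | 102 22-30 | 103 30-34 |
Completion: 100=9  101=22  102=30  103=34
Turnaround(102) = completion − arrival = 30 − 9 = 21

21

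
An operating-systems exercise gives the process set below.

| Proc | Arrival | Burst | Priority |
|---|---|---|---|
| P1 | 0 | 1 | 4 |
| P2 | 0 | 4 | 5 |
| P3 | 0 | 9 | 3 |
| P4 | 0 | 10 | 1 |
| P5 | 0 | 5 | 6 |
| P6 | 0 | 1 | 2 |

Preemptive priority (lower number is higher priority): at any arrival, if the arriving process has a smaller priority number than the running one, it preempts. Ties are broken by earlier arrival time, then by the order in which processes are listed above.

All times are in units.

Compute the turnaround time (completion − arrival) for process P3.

Timeline: | P4 0-10 | P6 10-11 | P3 11-20 | P1 20-21 | P2 21-25 | P5 25-30 |
Completion: P1=21  P2=25  P3=20  P4=10  P5=30  P6=11
Turnaround(P3) = completion − arrival = 20 − 0 = 20

20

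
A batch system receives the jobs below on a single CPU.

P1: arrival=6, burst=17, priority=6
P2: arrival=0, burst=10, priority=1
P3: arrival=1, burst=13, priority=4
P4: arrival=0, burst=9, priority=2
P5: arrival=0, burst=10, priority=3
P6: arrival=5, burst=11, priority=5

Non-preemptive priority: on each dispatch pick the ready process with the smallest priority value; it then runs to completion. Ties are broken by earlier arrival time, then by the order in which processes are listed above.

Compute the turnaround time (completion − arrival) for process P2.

10

Timeline: | P2 0-10 | P4 10-19 | P5 19-29 | P3 29-42 | P6 42-53 | P1 53-70 |
Completion: P1=70  P2=10  P3=42  P4=19  P5=29  P6=53
Turnaround(P2) = completion − arrival = 10 − 0 = 10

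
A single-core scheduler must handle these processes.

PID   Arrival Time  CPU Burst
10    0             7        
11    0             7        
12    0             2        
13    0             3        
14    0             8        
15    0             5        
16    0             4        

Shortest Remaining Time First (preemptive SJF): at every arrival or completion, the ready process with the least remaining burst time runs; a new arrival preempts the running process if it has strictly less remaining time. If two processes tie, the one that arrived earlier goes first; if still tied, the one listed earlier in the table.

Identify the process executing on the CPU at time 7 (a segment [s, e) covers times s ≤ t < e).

16

Schedule: | 12 0-2 | 13 2-5 | 16 5-9 | 15 9-14 | 10 14-21 | 11 21-28 | 14 28-36 |
Completion: 10=21  11=28  12=2  13=5  14=36  15=14  16=9
Turnaround (C−A): 10=21  11=28  12=2  13=5  14=36  15=14  16=9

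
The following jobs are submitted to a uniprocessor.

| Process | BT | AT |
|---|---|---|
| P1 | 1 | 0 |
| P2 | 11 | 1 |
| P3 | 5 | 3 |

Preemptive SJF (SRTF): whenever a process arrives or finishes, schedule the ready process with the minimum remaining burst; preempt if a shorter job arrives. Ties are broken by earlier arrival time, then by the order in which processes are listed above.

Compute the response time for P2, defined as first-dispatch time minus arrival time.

Gantt: | P1 0-1 | P2 1-3 | P3 3-8 | P2 8-17 |
Completion: P1=1  P2=17  P3=8
Turnaround (C−A): P1=1  P2=16  P3=5
Response(P2) = first start − arrival = 1 − 1 = 0

0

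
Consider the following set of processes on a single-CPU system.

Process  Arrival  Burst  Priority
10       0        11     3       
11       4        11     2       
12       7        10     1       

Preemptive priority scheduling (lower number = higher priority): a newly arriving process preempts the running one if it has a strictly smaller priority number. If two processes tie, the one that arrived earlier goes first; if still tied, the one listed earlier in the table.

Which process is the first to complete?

12

Schedule: | 10 0-4 | 11 4-7 | 12 7-17 | 11 17-25 | 10 25-32 |
Completion: 10=32  11=25  12=17
Turnaround (C−A): 10=32  11=21  12=10
Finish order: 12 → 11 → 10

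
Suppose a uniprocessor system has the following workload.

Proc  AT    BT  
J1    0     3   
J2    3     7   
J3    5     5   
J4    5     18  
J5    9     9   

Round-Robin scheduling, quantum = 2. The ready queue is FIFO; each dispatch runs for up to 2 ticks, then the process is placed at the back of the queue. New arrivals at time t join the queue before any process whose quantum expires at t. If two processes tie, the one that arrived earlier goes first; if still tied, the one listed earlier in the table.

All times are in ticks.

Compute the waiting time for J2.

15

Gantt: | J1 0-3 | J2 3-5 | J3 5-7 | J4 7-9 | J2 9-11 | J3 11-13 | J5 13-15 | J4 15-17 | J2 17-19 | J3 19-20 | J5 20-22 | J4 22-24 | J2 24-25 | J5 25-27 | J4 27-29 | J5 29-31 | J4 31-33 | J5 33-34 | J4 34-42 |
Completion: J1=3  J2=25  J3=20  J4=42  J5=34
Turnaround (C−A): J1=3  J2=22  J3=15  J4=37  J5=25
Waiting(J2) = turnaround − burst = 22 − 7 = 15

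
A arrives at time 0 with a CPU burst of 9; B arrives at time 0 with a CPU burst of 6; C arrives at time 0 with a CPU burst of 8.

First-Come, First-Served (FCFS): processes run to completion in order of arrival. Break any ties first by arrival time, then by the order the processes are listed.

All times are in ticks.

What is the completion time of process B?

15

Gantt: | A 0-9 | B 9-15 | C 15-23 |
Completion: A=9  B=15  C=23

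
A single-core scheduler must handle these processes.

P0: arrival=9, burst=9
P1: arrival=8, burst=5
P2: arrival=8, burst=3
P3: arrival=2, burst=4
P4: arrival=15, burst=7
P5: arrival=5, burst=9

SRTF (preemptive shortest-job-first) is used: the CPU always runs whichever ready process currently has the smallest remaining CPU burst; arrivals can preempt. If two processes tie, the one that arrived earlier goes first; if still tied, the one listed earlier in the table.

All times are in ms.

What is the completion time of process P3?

6

Gantt: | idle 0-2 | P3 2-6 | P5 6-8 | P2 8-11 | P1 11-16 | P5 16-23 | P4 23-30 | P0 30-39 |
Completion: P0=39  P1=16  P2=11  P3=6  P4=30  P5=23
Turnaround (C−A): P0=30  P1=8  P2=3  P3=4  P4=15  P5=18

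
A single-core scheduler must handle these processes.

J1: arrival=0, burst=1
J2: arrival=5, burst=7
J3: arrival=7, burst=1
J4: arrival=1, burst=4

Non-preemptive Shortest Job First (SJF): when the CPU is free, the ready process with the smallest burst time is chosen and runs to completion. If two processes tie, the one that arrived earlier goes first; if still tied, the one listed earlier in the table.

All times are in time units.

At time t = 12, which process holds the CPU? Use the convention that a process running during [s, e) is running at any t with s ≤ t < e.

Gantt: | J1 0-1 | J4 1-5 | J2 5-12 | J3 12-13 |
Completion: J1=1  J2=12  J3=13  J4=5

J3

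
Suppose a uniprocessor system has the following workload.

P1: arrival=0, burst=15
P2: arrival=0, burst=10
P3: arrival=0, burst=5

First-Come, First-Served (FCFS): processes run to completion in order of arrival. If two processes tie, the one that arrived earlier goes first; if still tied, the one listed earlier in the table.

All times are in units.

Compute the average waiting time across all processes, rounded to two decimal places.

13.33

Gantt: | P1 0-15 | P2 15-25 | P3 25-30 |
Completion: P1=15  P2=25  P3=30
Waiting times: P1=0, P2=15, P3=25
Average waiting = (0+15+25) / 3 = 40/3 = 13.33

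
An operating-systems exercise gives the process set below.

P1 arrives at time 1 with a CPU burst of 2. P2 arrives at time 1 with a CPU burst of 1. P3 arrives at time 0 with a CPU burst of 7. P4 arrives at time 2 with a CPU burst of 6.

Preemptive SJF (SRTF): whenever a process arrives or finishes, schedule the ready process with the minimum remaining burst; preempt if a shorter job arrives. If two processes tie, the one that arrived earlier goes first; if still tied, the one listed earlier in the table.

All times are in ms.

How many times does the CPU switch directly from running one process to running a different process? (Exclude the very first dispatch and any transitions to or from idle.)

4

Schedule: | P3 0-1 | P2 1-2 | P1 2-4 | P3 4-10 | P4 10-16 |
Completion: P1=4  P2=2  P3=10  P4=16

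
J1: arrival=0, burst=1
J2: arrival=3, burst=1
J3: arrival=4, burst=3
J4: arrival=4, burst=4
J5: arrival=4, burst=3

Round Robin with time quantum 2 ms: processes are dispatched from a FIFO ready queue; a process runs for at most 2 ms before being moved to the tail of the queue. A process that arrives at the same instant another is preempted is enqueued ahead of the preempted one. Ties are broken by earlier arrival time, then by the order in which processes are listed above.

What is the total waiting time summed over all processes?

16

Gantt: | J1 0-1 | idle 1-3 | J2 3-4 | J3 4-6 | J4 6-8 | J5 8-10 | J3 10-11 | J4 11-13 | J5 13-14 |
Completion: J1=1  J2=4  J3=11  J4=13  J5=14
Waiting = turnaround − burst: J1=0, J2=0, J3=4, J4=5, J5=7
Total waiting = 0 + 0 + 4 + 5 + 7 = 16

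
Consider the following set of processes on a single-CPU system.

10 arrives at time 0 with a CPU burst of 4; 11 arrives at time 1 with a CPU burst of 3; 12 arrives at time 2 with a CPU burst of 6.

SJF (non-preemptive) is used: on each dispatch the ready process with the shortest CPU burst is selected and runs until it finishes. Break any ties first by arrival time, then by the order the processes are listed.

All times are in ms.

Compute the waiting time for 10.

0

Gantt: | 10 0-4 | 11 4-7 | 12 7-13 |
Completion: 10=4  11=7  12=13
Waiting(10) = turnaround − burst = 4 − 4 = 0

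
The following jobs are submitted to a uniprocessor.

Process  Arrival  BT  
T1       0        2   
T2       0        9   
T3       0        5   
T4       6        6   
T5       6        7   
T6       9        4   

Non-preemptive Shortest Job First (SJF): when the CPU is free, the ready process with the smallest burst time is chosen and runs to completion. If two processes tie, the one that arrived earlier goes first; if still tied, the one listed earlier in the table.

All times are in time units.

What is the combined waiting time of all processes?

Timeline: | T1 0-2 | T3 2-7 | T4 7-13 | T6 13-17 | T5 17-24 | T2 24-33 |
Completion: T1=2  T2=33  T3=7  T4=13  T5=24  T6=17
Turnaround (C−A): T1=2  T2=33  T3=7  T4=7  T5=18  T6=8
Waiting = turnaround − burst: T1=0, T2=24, T3=2, T4=1, T5=11, T6=4
Total waiting = 0 + 24 + 2 + 1 + 11 + 4 = 42

42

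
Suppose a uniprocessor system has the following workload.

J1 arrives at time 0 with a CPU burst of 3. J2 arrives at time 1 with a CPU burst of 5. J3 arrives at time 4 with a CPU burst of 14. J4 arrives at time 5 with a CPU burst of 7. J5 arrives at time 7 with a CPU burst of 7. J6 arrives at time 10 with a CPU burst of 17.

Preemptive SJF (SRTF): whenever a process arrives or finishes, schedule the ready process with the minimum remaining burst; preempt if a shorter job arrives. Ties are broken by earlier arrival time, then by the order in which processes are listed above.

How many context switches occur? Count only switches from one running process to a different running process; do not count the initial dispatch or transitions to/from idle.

5

Timeline: | J1 0-3 | J2 3-8 | J4 8-15 | J5 15-22 | J3 22-36 | J6 36-53 |
Completion: J1=3  J2=8  J3=36  J4=15  J5=22  J6=53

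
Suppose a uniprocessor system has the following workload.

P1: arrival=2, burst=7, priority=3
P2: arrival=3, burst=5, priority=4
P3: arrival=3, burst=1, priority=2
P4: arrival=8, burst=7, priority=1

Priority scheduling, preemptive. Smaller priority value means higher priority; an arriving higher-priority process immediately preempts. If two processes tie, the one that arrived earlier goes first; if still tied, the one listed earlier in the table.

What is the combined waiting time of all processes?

Gantt: | idle 0-2 | P1 2-3 | P3 3-4 | P1 4-8 | P4 8-15 | P1 15-17 | P2 17-22 |
Completion: P1=17  P2=22  P3=4  P4=15
Waiting = turnaround − burst: P1=8, P2=14, P3=0, P4=0
Total waiting = 8 + 14 + 0 + 0 = 22

22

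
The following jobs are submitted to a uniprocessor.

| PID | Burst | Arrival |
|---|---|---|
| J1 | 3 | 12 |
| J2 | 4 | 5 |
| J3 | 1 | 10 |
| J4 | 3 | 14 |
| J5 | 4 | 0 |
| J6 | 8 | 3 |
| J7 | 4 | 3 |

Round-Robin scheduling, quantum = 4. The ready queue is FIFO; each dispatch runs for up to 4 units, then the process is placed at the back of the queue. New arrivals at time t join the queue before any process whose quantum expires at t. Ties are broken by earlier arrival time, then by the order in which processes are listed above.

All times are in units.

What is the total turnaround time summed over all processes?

Gantt: | J5 0-4 | J6 4-8 | J7 8-12 | J2 12-16 | J6 16-20 | J3 20-21 | J1 21-24 | J4 24-27 |
Completion: J1=24  J2=16  J3=21  J4=27  J5=4  J6=20  J7=12
Turnaround = completion − arrival: J1=12, J2=11, J3=11, J4=13, J5=4, J6=17, J7=9
Total turnaround = 12 + 11 + 11 + 13 + 4 + 17 + 9 = 77

77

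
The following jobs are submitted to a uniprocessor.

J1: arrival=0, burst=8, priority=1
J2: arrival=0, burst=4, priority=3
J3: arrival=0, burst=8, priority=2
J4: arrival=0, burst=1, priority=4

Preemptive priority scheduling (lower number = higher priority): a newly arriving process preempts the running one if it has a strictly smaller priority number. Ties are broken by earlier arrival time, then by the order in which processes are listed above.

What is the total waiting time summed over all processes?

44

Schedule: | J1 0-8 | J3 8-16 | J2 16-20 | J4 20-21 |
Completion: J1=8  J2=20  J3=16  J4=21
Turnaround (C−A): J1=8  J2=20  J3=16  J4=21
Waiting = turnaround − burst: J1=0, J2=16, J3=8, J4=20
Total waiting = 0 + 16 + 8 + 20 = 44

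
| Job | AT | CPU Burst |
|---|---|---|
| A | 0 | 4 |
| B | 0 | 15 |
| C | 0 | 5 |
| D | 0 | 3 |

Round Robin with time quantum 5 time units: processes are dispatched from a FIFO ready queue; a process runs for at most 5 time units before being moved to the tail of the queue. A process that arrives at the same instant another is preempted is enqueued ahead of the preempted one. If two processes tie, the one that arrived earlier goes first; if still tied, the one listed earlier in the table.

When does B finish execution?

27

Schedule: | A 0-4 | B 4-9 | C 9-14 | D 14-17 | B 17-27 |
Completion: A=4  B=27  C=14  D=17
Turnaround (C−A): A=4  B=27  C=14  D=17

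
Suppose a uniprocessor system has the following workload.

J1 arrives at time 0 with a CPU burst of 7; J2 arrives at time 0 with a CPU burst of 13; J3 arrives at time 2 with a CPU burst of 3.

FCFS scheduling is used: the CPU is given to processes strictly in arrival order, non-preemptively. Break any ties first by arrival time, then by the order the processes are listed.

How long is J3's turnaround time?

Schedule: | J1 0-7 | J2 7-20 | J3 20-23 |
Completion: J1=7  J2=20  J3=23
Turnaround (C−A): J1=7  J2=20  J3=21
Turnaround(J3) = completion − arrival = 23 − 2 = 21

21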